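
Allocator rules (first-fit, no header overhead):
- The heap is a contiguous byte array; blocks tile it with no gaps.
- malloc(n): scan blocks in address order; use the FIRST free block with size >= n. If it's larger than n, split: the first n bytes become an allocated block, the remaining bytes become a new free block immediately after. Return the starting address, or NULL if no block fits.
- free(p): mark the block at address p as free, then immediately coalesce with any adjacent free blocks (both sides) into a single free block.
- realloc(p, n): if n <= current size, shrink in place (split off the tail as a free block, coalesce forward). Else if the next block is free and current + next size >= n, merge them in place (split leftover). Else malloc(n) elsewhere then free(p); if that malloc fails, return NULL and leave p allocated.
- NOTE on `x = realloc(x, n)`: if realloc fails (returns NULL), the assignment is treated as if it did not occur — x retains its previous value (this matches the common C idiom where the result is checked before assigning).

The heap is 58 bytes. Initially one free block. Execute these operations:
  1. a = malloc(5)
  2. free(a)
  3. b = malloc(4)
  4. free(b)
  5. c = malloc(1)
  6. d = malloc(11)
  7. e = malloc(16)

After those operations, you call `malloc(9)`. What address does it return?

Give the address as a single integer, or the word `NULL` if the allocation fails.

Op 1: a = malloc(5) -> a = 0; heap: [0-4 ALLOC][5-57 FREE]
Op 2: free(a) -> (freed a); heap: [0-57 FREE]
Op 3: b = malloc(4) -> b = 0; heap: [0-3 ALLOC][4-57 FREE]
Op 4: free(b) -> (freed b); heap: [0-57 FREE]
Op 5: c = malloc(1) -> c = 0; heap: [0-0 ALLOC][1-57 FREE]
Op 6: d = malloc(11) -> d = 1; heap: [0-0 ALLOC][1-11 ALLOC][12-57 FREE]
Op 7: e = malloc(16) -> e = 12; heap: [0-0 ALLOC][1-11 ALLOC][12-27 ALLOC][28-57 FREE]
malloc(9): first-fit scan over [0-0 ALLOC][1-11 ALLOC][12-27 ALLOC][28-57 FREE] -> 28

Answer: 28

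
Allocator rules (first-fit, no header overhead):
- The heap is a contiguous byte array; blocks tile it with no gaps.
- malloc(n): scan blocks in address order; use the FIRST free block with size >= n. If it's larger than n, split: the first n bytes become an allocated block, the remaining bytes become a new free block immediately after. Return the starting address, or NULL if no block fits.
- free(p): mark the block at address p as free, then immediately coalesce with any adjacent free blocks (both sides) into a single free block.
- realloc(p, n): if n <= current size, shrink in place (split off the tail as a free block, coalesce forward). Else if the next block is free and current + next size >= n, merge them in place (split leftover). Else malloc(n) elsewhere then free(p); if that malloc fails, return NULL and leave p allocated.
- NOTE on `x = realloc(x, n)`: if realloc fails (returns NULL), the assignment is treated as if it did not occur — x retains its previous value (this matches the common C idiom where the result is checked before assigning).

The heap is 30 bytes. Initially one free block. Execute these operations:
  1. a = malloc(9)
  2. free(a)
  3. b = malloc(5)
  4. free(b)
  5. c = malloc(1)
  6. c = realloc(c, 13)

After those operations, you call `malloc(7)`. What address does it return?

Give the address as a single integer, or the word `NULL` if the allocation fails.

Answer: 13

Derivation:
Op 1: a = malloc(9) -> a = 0; heap: [0-8 ALLOC][9-29 FREE]
Op 2: free(a) -> (freed a); heap: [0-29 FREE]
Op 3: b = malloc(5) -> b = 0; heap: [0-4 ALLOC][5-29 FREE]
Op 4: free(b) -> (freed b); heap: [0-29 FREE]
Op 5: c = malloc(1) -> c = 0; heap: [0-0 ALLOC][1-29 FREE]
Op 6: c = realloc(c, 13) -> c = 0; heap: [0-12 ALLOC][13-29 FREE]
malloc(7): first-fit scan over [0-12 ALLOC][13-29 FREE] -> 13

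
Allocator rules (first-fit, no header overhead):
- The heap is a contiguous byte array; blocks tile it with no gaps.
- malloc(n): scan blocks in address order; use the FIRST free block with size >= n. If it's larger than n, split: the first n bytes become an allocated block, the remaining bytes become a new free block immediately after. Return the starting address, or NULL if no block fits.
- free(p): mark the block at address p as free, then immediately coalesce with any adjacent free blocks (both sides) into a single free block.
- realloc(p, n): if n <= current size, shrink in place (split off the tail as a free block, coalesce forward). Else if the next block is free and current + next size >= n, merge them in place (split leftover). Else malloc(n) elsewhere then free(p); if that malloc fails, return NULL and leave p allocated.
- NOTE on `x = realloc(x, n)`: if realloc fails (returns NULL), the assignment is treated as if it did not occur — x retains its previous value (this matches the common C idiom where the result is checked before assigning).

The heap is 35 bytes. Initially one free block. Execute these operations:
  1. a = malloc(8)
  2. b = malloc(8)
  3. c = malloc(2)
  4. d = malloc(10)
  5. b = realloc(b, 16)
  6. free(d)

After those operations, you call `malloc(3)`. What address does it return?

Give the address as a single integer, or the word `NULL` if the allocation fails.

Op 1: a = malloc(8) -> a = 0; heap: [0-7 ALLOC][8-34 FREE]
Op 2: b = malloc(8) -> b = 8; heap: [0-7 ALLOC][8-15 ALLOC][16-34 FREE]
Op 3: c = malloc(2) -> c = 16; heap: [0-7 ALLOC][8-15 ALLOC][16-17 ALLOC][18-34 FREE]
Op 4: d = malloc(10) -> d = 18; heap: [0-7 ALLOC][8-15 ALLOC][16-17 ALLOC][18-27 ALLOC][28-34 FREE]
Op 5: b = realloc(b, 16) -> NULL (b unchanged); heap: [0-7 ALLOC][8-15 ALLOC][16-17 ALLOC][18-27 ALLOC][28-34 FREE]
Op 6: free(d) -> (freed d); heap: [0-7 ALLOC][8-15 ALLOC][16-17 ALLOC][18-34 FREE]
malloc(3): first-fit scan over [0-7 ALLOC][8-15 ALLOC][16-17 ALLOC][18-34 FREE] -> 18

Answer: 18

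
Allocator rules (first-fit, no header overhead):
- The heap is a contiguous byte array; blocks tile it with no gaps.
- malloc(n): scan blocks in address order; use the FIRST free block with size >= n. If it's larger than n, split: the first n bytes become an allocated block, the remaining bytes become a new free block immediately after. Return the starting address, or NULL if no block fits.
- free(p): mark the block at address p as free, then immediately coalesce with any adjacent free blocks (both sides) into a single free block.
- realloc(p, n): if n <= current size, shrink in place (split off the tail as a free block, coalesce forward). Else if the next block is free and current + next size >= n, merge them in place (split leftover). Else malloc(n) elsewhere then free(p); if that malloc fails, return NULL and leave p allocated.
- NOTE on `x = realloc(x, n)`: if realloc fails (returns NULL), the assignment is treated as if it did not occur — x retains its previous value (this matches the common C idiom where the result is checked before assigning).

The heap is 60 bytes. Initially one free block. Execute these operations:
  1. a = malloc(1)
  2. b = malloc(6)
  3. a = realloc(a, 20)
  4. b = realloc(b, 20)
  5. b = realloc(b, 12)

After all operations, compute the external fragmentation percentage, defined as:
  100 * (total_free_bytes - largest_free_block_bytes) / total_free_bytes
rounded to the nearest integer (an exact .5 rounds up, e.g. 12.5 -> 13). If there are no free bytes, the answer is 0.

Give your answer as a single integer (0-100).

Op 1: a = malloc(1) -> a = 0; heap: [0-0 ALLOC][1-59 FREE]
Op 2: b = malloc(6) -> b = 1; heap: [0-0 ALLOC][1-6 ALLOC][7-59 FREE]
Op 3: a = realloc(a, 20) -> a = 7; heap: [0-0 FREE][1-6 ALLOC][7-26 ALLOC][27-59 FREE]
Op 4: b = realloc(b, 20) -> b = 27; heap: [0-6 FREE][7-26 ALLOC][27-46 ALLOC][47-59 FREE]
Op 5: b = realloc(b, 12) -> b = 27; heap: [0-6 FREE][7-26 ALLOC][27-38 ALLOC][39-59 FREE]
Free blocks: [7 21] total_free=28 largest=21 -> 100*(28-21)/28 = 700/28 = 25

Answer: 25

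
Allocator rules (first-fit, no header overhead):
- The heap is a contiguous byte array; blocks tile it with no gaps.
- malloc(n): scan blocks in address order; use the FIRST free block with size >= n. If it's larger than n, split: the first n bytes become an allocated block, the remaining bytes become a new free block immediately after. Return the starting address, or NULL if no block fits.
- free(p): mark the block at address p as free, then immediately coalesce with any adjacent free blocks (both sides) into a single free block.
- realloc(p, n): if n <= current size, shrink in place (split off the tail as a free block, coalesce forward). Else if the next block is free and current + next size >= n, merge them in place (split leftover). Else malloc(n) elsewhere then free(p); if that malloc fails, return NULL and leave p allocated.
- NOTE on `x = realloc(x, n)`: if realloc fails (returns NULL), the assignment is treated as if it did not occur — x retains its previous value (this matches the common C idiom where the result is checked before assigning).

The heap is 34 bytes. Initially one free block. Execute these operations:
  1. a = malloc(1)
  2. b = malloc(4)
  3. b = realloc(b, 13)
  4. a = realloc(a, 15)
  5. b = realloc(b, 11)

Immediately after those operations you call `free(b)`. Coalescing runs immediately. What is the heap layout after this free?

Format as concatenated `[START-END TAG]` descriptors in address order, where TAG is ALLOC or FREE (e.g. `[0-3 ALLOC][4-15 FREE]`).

Op 1: a = malloc(1) -> a = 0; heap: [0-0 ALLOC][1-33 FREE]
Op 2: b = malloc(4) -> b = 1; heap: [0-0 ALLOC][1-4 ALLOC][5-33 FREE]
Op 3: b = realloc(b, 13) -> b = 1; heap: [0-0 ALLOC][1-13 ALLOC][14-33 FREE]
Op 4: a = realloc(a, 15) -> a = 14; heap: [0-0 FREE][1-13 ALLOC][14-28 ALLOC][29-33 FREE]
Op 5: b = realloc(b, 11) -> b = 1; heap: [0-0 FREE][1-11 ALLOC][12-13 FREE][14-28 ALLOC][29-33 FREE]
free(b): b = 1 -> block [1-11 ALLOC]; mark free, coalesce with adjacent free neighbors -> [0-13 FREE][14-28 ALLOC][29-33 FREE]

Answer: [0-13 FREE][14-28 ALLOC][29-33 FREE]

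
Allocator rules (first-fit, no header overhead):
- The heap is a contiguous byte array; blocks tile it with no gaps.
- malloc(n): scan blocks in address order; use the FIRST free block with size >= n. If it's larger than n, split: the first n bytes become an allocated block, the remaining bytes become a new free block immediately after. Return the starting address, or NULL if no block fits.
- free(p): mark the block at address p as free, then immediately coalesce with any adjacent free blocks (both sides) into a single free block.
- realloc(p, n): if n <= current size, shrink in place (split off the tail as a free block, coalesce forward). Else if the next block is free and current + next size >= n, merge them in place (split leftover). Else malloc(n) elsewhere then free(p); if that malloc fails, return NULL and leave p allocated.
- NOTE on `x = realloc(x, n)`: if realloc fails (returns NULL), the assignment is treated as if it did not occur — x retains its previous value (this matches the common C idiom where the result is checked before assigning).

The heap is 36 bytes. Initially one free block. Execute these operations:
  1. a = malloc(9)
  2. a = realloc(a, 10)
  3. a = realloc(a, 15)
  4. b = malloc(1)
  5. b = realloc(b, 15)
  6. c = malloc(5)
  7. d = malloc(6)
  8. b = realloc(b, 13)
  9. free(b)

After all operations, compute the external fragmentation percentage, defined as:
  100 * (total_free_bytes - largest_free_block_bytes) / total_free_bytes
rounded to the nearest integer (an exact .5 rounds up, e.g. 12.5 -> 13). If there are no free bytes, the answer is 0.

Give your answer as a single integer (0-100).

Op 1: a = malloc(9) -> a = 0; heap: [0-8 ALLOC][9-35 FREE]
Op 2: a = realloc(a, 10) -> a = 0; heap: [0-9 ALLOC][10-35 FREE]
Op 3: a = realloc(a, 15) -> a = 0; heap: [0-14 ALLOC][15-35 FREE]
Op 4: b = malloc(1) -> b = 15; heap: [0-14 ALLOC][15-15 ALLOC][16-35 FREE]
Op 5: b = realloc(b, 15) -> b = 15; heap: [0-14 ALLOC][15-29 ALLOC][30-35 FREE]
Op 6: c = malloc(5) -> c = 30; heap: [0-14 ALLOC][15-29 ALLOC][30-34 ALLOC][35-35 FREE]
Op 7: d = malloc(6) -> d = NULL; heap: [0-14 ALLOC][15-29 ALLOC][30-34 ALLOC][35-35 FREE]
Op 8: b = realloc(b, 13) -> b = 15; heap: [0-14 ALLOC][15-27 ALLOC][28-29 FREE][30-34 ALLOC][35-35 FREE]
Op 9: free(b) -> (freed b); heap: [0-14 ALLOC][15-29 FREE][30-34 ALLOC][35-35 FREE]
Free blocks: [15 1] total_free=16 largest=15 -> 100*(16-15)/16 = 100/16 = 6.25 -> rounds to 6

Answer: 6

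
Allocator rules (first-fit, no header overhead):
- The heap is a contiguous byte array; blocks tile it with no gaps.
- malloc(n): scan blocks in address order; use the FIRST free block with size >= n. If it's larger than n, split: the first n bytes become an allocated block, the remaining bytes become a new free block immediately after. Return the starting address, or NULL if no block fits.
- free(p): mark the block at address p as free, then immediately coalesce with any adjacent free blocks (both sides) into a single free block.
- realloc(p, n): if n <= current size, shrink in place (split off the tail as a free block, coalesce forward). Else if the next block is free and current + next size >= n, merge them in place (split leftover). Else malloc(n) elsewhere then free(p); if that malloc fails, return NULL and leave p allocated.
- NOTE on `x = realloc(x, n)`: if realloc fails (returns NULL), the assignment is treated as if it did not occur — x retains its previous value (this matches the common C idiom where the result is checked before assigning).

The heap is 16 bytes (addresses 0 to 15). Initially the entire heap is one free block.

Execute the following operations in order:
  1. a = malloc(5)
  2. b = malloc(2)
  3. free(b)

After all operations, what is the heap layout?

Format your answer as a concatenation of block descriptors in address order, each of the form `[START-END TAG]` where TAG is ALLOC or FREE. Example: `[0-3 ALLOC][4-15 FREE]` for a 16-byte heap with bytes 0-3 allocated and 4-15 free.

Answer: [0-4 ALLOC][5-15 FREE]

Derivation:
Op 1: a = malloc(5) -> a = 0; heap: [0-4 ALLOC][5-15 FREE]
Op 2: b = malloc(2) -> b = 5; heap: [0-4 ALLOC][5-6 ALLOC][7-15 FREE]
Op 3: free(b) -> (freed b); heap: [0-4 ALLOC][5-15 FREE]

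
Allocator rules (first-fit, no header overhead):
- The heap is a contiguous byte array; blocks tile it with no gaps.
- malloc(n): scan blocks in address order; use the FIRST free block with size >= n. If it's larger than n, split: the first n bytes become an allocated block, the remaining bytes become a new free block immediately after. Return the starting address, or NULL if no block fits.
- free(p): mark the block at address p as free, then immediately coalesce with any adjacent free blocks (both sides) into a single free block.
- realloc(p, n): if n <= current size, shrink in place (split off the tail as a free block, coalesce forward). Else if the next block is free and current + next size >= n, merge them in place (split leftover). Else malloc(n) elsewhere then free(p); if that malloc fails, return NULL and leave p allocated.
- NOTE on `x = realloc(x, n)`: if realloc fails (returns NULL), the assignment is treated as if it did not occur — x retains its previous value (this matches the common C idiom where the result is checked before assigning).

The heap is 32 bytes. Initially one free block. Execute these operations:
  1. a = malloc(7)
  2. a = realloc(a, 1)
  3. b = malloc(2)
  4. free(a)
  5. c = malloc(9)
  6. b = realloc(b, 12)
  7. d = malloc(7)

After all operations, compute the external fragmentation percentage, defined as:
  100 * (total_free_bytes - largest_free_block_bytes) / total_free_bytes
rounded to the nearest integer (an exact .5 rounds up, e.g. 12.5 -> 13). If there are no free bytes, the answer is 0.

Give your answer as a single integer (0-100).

Op 1: a = malloc(7) -> a = 0; heap: [0-6 ALLOC][7-31 FREE]
Op 2: a = realloc(a, 1) -> a = 0; heap: [0-0 ALLOC][1-31 FREE]
Op 3: b = malloc(2) -> b = 1; heap: [0-0 ALLOC][1-2 ALLOC][3-31 FREE]
Op 4: free(a) -> (freed a); heap: [0-0 FREE][1-2 ALLOC][3-31 FREE]
Op 5: c = malloc(9) -> c = 3; heap: [0-0 FREE][1-2 ALLOC][3-11 ALLOC][12-31 FREE]
Op 6: b = realloc(b, 12) -> b = 12; heap: [0-2 FREE][3-11 ALLOC][12-23 ALLOC][24-31 FREE]
Op 7: d = malloc(7) -> d = 24; heap: [0-2 FREE][3-11 ALLOC][12-23 ALLOC][24-30 ALLOC][31-31 FREE]
Free blocks: [3 1] total_free=4 largest=3 -> 100*(4-3)/4 = 100/4 = 25

Answer: 25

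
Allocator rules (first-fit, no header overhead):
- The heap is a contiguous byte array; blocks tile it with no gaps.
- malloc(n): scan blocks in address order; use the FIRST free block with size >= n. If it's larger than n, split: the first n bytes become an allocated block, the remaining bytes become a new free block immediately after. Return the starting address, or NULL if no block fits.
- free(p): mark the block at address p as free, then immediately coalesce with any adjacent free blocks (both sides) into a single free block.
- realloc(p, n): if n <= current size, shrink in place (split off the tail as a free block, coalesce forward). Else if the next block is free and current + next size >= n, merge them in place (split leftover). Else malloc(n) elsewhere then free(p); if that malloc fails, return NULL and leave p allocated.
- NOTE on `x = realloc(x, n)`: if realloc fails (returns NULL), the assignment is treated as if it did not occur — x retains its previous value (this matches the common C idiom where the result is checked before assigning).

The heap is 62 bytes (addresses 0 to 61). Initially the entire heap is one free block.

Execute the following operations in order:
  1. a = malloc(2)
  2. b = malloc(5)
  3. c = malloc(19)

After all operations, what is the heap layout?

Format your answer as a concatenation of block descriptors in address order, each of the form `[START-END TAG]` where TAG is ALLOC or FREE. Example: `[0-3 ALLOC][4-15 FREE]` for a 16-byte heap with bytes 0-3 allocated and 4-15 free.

Op 1: a = malloc(2) -> a = 0; heap: [0-1 ALLOC][2-61 FREE]
Op 2: b = malloc(5) -> b = 2; heap: [0-1 ALLOC][2-6 ALLOC][7-61 FREE]
Op 3: c = malloc(19) -> c = 7; heap: [0-1 ALLOC][2-6 ALLOC][7-25 ALLOC][26-61 FREE]

Answer: [0-1 ALLOC][2-6 ALLOC][7-25 ALLOC][26-61 FREE]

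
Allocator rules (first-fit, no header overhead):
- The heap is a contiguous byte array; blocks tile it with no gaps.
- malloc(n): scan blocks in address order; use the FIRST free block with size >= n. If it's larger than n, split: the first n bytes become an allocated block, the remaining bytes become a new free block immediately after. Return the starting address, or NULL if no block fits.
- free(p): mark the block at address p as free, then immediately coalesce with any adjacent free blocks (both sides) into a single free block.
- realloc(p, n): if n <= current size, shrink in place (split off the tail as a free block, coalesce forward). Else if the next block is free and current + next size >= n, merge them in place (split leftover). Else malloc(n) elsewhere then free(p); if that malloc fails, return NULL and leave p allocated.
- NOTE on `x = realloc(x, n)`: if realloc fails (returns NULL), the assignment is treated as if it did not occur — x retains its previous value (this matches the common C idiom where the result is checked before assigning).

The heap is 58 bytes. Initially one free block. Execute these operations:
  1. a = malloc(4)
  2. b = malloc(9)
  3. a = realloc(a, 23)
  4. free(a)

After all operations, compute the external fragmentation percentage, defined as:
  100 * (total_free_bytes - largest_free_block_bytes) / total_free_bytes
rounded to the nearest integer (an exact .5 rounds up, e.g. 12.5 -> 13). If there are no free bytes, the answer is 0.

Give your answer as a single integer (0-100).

Answer: 8

Derivation:
Op 1: a = malloc(4) -> a = 0; heap: [0-3 ALLOC][4-57 FREE]
Op 2: b = malloc(9) -> b = 4; heap: [0-3 ALLOC][4-12 ALLOC][13-57 FREE]
Op 3: a = realloc(a, 23) -> a = 13; heap: [0-3 FREE][4-12 ALLOC][13-35 ALLOC][36-57 FREE]
Op 4: free(a) -> (freed a); heap: [0-3 FREE][4-12 ALLOC][13-57 FREE]
Free blocks: [4 45] total_free=49 largest=45 -> 100*(49-45)/49 = 400/49 ≈ 8.163 -> rounds to 8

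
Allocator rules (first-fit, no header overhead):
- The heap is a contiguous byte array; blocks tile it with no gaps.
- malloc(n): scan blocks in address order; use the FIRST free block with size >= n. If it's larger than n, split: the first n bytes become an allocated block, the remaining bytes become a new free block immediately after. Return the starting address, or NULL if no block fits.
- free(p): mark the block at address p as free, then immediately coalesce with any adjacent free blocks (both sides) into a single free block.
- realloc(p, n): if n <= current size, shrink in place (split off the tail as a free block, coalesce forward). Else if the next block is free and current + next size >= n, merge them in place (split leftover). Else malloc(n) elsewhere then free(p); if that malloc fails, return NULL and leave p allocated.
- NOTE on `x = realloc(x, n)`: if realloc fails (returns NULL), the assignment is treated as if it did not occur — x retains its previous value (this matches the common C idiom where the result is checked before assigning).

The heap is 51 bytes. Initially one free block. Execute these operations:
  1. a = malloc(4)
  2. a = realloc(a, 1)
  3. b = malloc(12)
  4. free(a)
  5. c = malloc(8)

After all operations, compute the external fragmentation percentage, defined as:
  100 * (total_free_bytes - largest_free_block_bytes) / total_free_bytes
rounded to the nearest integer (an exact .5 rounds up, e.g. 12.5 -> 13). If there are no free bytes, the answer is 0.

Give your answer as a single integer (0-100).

Answer: 3

Derivation:
Op 1: a = malloc(4) -> a = 0; heap: [0-3 ALLOC][4-50 FREE]
Op 2: a = realloc(a, 1) -> a = 0; heap: [0-0 ALLOC][1-50 FREE]
Op 3: b = malloc(12) -> b = 1; heap: [0-0 ALLOC][1-12 ALLOC][13-50 FREE]
Op 4: free(a) -> (freed a); heap: [0-0 FREE][1-12 ALLOC][13-50 FREE]
Op 5: c = malloc(8) -> c = 13; heap: [0-0 FREE][1-12 ALLOC][13-20 ALLOC][21-50 FREE]
Free blocks: [1 30] total_free=31 largest=30 -> 100*(31-30)/31 = 100/31 ≈ 3.226 -> rounds to 3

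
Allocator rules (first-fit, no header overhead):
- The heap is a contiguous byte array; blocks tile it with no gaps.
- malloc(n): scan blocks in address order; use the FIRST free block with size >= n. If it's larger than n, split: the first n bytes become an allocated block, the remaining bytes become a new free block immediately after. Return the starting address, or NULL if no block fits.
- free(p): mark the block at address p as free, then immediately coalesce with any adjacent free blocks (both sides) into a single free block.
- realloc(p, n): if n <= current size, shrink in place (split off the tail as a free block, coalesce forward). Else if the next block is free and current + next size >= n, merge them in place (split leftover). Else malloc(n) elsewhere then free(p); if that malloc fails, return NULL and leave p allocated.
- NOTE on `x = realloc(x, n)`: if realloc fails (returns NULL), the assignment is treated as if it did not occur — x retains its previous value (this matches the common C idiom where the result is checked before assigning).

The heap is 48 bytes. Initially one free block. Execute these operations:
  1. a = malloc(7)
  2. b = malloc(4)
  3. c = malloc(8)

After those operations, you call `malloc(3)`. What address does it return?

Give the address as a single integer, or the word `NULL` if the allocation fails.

Op 1: a = malloc(7) -> a = 0; heap: [0-6 ALLOC][7-47 FREE]
Op 2: b = malloc(4) -> b = 7; heap: [0-6 ALLOC][7-10 ALLOC][11-47 FREE]
Op 3: c = malloc(8) -> c = 11; heap: [0-6 ALLOC][7-10 ALLOC][11-18 ALLOC][19-47 FREE]
malloc(3): first-fit scan over [0-6 ALLOC][7-10 ALLOC][11-18 ALLOC][19-47 FREE] -> 19

Answer: 19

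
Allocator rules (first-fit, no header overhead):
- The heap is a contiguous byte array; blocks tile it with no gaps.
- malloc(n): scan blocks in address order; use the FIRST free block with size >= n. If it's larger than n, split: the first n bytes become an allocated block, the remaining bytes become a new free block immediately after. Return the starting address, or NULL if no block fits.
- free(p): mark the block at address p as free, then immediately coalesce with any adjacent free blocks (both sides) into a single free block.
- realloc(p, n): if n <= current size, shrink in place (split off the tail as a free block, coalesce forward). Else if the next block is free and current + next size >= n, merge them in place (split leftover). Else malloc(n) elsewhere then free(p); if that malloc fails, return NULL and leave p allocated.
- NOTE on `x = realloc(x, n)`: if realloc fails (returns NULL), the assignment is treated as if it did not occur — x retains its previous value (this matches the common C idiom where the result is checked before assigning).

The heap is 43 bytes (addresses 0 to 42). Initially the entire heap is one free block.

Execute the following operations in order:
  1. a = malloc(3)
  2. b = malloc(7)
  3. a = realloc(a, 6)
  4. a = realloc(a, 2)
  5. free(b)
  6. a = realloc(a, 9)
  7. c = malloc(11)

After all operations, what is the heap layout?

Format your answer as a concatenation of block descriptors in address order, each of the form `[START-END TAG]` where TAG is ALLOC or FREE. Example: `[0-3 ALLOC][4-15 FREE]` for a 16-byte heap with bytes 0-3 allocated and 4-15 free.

Answer: [0-9 FREE][10-18 ALLOC][19-29 ALLOC][30-42 FREE]

Derivation:
Op 1: a = malloc(3) -> a = 0; heap: [0-2 ALLOC][3-42 FREE]
Op 2: b = malloc(7) -> b = 3; heap: [0-2 ALLOC][3-9 ALLOC][10-42 FREE]
Op 3: a = realloc(a, 6) -> a = 10; heap: [0-2 FREE][3-9 ALLOC][10-15 ALLOC][16-42 FREE]
Op 4: a = realloc(a, 2) -> a = 10; heap: [0-2 FREE][3-9 ALLOC][10-11 ALLOC][12-42 FREE]
Op 5: free(b) -> (freed b); heap: [0-9 FREE][10-11 ALLOC][12-42 FREE]
Op 6: a = realloc(a, 9) -> a = 10; heap: [0-9 FREE][10-18 ALLOC][19-42 FREE]
Op 7: c = malloc(11) -> c = 19; heap: [0-9 FREE][10-18 ALLOC][19-29 ALLOC][30-42 FREE]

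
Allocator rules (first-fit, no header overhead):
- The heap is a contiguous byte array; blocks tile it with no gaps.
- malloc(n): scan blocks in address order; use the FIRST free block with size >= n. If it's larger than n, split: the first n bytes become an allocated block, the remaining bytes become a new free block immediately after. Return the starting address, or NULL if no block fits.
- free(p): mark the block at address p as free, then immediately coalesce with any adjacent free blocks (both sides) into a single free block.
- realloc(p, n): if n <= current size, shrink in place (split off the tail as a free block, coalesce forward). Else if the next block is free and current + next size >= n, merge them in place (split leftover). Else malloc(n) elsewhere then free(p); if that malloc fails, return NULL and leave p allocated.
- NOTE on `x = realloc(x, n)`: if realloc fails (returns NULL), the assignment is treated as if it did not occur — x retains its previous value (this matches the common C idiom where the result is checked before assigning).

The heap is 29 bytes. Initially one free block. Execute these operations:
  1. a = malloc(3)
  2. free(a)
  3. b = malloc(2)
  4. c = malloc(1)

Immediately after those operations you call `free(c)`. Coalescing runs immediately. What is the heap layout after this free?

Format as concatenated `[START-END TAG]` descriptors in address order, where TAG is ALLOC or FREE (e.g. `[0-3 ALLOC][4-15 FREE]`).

Op 1: a = malloc(3) -> a = 0; heap: [0-2 ALLOC][3-28 FREE]
Op 2: free(a) -> (freed a); heap: [0-28 FREE]
Op 3: b = malloc(2) -> b = 0; heap: [0-1 ALLOC][2-28 FREE]
Op 4: c = malloc(1) -> c = 2; heap: [0-1 ALLOC][2-2 ALLOC][3-28 FREE]
free(c): c = 2 -> block [2-2 ALLOC]; mark free, coalesce with adjacent free neighbors -> [0-1 ALLOC][2-28 FREE]

Answer: [0-1 ALLOC][2-28 FREE]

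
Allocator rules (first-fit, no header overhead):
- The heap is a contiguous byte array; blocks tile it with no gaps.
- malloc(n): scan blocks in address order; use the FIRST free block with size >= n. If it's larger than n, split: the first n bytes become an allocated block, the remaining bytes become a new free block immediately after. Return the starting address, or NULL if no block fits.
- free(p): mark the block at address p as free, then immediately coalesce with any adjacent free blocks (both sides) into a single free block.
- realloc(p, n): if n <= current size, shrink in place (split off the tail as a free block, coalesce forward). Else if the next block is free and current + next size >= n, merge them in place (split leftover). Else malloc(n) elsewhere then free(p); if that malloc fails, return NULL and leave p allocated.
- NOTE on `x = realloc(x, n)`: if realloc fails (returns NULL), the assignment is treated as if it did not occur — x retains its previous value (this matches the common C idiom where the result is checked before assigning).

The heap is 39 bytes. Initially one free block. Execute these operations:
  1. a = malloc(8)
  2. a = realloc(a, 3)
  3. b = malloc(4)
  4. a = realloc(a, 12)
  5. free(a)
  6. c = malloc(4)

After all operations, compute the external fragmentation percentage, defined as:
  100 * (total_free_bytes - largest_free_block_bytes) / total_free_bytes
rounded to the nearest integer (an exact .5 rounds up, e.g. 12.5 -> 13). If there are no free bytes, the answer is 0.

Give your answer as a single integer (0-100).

Answer: 10

Derivation:
Op 1: a = malloc(8) -> a = 0; heap: [0-7 ALLOC][8-38 FREE]
Op 2: a = realloc(a, 3) -> a = 0; heap: [0-2 ALLOC][3-38 FREE]
Op 3: b = malloc(4) -> b = 3; heap: [0-2 ALLOC][3-6 ALLOC][7-38 FREE]
Op 4: a = realloc(a, 12) -> a = 7; heap: [0-2 FREE][3-6 ALLOC][7-18 ALLOC][19-38 FREE]
Op 5: free(a) -> (freed a); heap: [0-2 FREE][3-6 ALLOC][7-38 FREE]
Op 6: c = malloc(4) -> c = 7; heap: [0-2 FREE][3-6 ALLOC][7-10 ALLOC][11-38 FREE]
Free blocks: [3 28] total_free=31 largest=28 -> 100*(31-28)/31 = 300/31 ≈ 9.677 -> rounds to 10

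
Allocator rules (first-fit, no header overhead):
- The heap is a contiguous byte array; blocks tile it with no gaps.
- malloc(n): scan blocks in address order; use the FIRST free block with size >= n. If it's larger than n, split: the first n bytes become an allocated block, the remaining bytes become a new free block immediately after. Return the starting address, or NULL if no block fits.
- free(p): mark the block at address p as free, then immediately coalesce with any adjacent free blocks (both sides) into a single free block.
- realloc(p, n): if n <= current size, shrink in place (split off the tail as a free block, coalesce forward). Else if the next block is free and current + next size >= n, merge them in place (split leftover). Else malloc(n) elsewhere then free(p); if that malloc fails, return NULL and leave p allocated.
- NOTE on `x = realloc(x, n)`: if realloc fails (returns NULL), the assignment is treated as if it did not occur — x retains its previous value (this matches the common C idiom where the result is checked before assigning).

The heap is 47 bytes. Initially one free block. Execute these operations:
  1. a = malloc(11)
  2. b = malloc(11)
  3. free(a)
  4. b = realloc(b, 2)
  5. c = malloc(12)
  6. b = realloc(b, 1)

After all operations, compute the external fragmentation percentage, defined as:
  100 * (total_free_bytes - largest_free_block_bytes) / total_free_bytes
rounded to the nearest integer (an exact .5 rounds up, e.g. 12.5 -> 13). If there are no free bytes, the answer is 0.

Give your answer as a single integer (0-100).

Op 1: a = malloc(11) -> a = 0; heap: [0-10 ALLOC][11-46 FREE]
Op 2: b = malloc(11) -> b = 11; heap: [0-10 ALLOC][11-21 ALLOC][22-46 FREE]
Op 3: free(a) -> (freed a); heap: [0-10 FREE][11-21 ALLOC][22-46 FREE]
Op 4: b = realloc(b, 2) -> b = 11; heap: [0-10 FREE][11-12 ALLOC][13-46 FREE]
Op 5: c = malloc(12) -> c = 13; heap: [0-10 FREE][11-12 ALLOC][13-24 ALLOC][25-46 FREE]
Op 6: b = realloc(b, 1) -> b = 11; heap: [0-10 FREE][11-11 ALLOC][12-12 FREE][13-24 ALLOC][25-46 FREE]
Free blocks: [11 1 22] total_free=34 largest=22 -> 100*(34-22)/34 = 1200/34 ≈ 35.294 -> rounds to 35

Answer: 35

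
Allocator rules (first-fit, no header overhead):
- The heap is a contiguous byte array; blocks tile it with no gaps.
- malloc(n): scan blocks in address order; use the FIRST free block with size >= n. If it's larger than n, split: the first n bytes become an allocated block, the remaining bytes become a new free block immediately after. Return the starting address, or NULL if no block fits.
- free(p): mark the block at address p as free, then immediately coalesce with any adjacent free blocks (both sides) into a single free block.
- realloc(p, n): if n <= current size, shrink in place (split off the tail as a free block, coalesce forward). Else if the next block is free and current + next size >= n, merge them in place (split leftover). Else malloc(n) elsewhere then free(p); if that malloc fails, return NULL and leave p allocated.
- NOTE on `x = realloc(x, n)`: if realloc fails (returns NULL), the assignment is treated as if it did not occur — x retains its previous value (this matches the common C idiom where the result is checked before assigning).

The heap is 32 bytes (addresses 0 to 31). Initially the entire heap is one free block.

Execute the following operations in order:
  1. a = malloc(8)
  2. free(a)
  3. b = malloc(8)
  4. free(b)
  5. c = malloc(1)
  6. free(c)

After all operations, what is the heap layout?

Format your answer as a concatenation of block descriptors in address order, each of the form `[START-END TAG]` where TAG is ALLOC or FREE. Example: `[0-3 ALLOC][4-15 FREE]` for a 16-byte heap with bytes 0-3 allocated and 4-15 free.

Op 1: a = malloc(8) -> a = 0; heap: [0-7 ALLOC][8-31 FREE]
Op 2: free(a) -> (freed a); heap: [0-31 FREE]
Op 3: b = malloc(8) -> b = 0; heap: [0-7 ALLOC][8-31 FREE]
Op 4: free(b) -> (freed b); heap: [0-31 FREE]
Op 5: c = malloc(1) -> c = 0; heap: [0-0 ALLOC][1-31 FREE]
Op 6: free(c) -> (freed c); heap: [0-31 FREE]

Answer: [0-31 FREE]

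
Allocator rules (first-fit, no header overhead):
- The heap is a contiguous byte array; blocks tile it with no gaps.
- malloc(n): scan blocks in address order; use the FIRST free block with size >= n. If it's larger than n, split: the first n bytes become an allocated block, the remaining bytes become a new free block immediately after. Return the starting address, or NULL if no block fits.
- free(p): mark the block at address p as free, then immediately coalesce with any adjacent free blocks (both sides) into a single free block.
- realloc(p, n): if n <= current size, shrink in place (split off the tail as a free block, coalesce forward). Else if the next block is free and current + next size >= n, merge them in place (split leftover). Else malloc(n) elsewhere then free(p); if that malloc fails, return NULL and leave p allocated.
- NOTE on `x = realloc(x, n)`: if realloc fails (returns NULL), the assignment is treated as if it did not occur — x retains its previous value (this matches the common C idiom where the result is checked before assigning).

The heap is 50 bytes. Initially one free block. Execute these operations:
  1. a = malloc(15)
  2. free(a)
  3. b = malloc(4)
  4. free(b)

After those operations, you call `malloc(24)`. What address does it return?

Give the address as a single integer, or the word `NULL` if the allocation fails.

Answer: 0

Derivation:
Op 1: a = malloc(15) -> a = 0; heap: [0-14 ALLOC][15-49 FREE]
Op 2: free(a) -> (freed a); heap: [0-49 FREE]
Op 3: b = malloc(4) -> b = 0; heap: [0-3 ALLOC][4-49 FREE]
Op 4: free(b) -> (freed b); heap: [0-49 FREE]
malloc(24): first-fit scan over [0-49 FREE] -> 0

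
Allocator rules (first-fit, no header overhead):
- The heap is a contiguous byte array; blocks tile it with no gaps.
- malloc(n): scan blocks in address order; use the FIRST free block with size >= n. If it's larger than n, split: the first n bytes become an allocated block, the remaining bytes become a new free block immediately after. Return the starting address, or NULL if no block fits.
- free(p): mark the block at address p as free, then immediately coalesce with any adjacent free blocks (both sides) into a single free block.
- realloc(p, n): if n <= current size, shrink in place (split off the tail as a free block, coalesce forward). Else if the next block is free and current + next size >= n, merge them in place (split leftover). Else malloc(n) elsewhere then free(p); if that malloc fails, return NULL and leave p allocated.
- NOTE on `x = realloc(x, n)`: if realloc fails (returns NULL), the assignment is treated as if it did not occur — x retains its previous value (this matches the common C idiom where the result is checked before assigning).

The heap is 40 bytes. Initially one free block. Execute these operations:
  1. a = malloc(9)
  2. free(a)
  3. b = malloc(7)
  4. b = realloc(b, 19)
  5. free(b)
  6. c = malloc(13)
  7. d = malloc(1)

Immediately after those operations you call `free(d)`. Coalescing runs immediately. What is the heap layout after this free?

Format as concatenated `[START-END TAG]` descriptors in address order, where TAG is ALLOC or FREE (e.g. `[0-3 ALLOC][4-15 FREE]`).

Answer: [0-12 ALLOC][13-39 FREE]

Derivation:
Op 1: a = malloc(9) -> a = 0; heap: [0-8 ALLOC][9-39 FREE]
Op 2: free(a) -> (freed a); heap: [0-39 FREE]
Op 3: b = malloc(7) -> b = 0; heap: [0-6 ALLOC][7-39 FREE]
Op 4: b = realloc(b, 19) -> b = 0; heap: [0-18 ALLOC][19-39 FREE]
Op 5: free(b) -> (freed b); heap: [0-39 FREE]
Op 6: c = malloc(13) -> c = 0; heap: [0-12 ALLOC][13-39 FREE]
Op 7: d = malloc(1) -> d = 13; heap: [0-12 ALLOC][13-13 ALLOC][14-39 FREE]
free(d): d = 13 -> block [13-13 ALLOC]; mark free, coalesce with adjacent free neighbors -> [0-12 ALLOC][13-39 FREE]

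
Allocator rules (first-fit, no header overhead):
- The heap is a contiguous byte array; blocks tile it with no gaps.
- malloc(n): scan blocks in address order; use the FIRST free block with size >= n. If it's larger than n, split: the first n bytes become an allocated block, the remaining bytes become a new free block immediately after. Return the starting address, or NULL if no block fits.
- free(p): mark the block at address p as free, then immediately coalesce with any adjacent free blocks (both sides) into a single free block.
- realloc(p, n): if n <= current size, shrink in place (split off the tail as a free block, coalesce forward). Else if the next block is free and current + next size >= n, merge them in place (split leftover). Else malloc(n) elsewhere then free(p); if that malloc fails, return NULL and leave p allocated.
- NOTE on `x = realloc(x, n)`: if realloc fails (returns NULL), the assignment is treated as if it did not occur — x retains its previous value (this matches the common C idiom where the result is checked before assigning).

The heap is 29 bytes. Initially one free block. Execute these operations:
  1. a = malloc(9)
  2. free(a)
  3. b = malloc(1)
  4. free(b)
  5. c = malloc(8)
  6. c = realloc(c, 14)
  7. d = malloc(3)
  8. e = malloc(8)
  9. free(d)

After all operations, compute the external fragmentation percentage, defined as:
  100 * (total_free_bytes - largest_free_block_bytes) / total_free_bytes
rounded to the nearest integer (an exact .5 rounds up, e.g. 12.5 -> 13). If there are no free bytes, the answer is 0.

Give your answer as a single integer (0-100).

Op 1: a = malloc(9) -> a = 0; heap: [0-8 ALLOC][9-28 FREE]
Op 2: free(a) -> (freed a); heap: [0-28 FREE]
Op 3: b = malloc(1) -> b = 0; heap: [0-0 ALLOC][1-28 FREE]
Op 4: free(b) -> (freed b); heap: [0-28 FREE]
Op 5: c = malloc(8) -> c = 0; heap: [0-7 ALLOC][8-28 FREE]
Op 6: c = realloc(c, 14) -> c = 0; heap: [0-13 ALLOC][14-28 FREE]
Op 7: d = malloc(3) -> d = 14; heap: [0-13 ALLOC][14-16 ALLOC][17-28 FREE]
Op 8: e = malloc(8) -> e = 17; heap: [0-13 ALLOC][14-16 ALLOC][17-24 ALLOC][25-28 FREE]
Op 9: free(d) -> (freed d); heap: [0-13 ALLOC][14-16 FREE][17-24 ALLOC][25-28 FREE]
Free blocks: [3 4] total_free=7 largest=4 -> 100*(7-4)/7 = 300/7 ≈ 42.857 -> rounds to 43

Answer: 43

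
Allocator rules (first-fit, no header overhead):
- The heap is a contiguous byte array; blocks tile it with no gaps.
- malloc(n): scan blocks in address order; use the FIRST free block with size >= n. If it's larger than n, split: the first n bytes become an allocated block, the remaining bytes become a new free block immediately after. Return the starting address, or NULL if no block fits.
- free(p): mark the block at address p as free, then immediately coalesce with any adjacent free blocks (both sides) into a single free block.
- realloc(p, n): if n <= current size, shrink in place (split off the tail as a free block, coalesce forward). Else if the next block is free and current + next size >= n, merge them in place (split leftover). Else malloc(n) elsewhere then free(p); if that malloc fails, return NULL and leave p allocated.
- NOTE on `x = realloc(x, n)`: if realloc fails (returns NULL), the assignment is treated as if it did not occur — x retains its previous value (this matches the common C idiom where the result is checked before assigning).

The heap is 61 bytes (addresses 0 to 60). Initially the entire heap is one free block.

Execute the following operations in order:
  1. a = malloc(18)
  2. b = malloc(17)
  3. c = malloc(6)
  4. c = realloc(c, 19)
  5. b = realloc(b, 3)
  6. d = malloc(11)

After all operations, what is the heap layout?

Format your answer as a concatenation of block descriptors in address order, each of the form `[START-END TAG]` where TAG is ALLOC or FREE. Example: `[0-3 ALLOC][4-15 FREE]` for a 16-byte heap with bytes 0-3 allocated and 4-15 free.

Answer: [0-17 ALLOC][18-20 ALLOC][21-31 ALLOC][32-34 FREE][35-53 ALLOC][54-60 FREE]

Derivation:
Op 1: a = malloc(18) -> a = 0; heap: [0-17 ALLOC][18-60 FREE]
Op 2: b = malloc(17) -> b = 18; heap: [0-17 ALLOC][18-34 ALLOC][35-60 FREE]
Op 3: c = malloc(6) -> c = 35; heap: [0-17 ALLOC][18-34 ALLOC][35-40 ALLOC][41-60 FREE]
Op 4: c = realloc(c, 19) -> c = 35; heap: [0-17 ALLOC][18-34 ALLOC][35-53 ALLOC][54-60 FREE]
Op 5: b = realloc(b, 3) -> b = 18; heap: [0-17 ALLOC][18-20 ALLOC][21-34 FREE][35-53 ALLOC][54-60 FREE]
Op 6: d = malloc(11) -> d = 21; heap: [0-17 ALLOC][18-20 ALLOC][21-31 ALLOC][32-34 FREE][35-53 ALLOC][54-60 FREE]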